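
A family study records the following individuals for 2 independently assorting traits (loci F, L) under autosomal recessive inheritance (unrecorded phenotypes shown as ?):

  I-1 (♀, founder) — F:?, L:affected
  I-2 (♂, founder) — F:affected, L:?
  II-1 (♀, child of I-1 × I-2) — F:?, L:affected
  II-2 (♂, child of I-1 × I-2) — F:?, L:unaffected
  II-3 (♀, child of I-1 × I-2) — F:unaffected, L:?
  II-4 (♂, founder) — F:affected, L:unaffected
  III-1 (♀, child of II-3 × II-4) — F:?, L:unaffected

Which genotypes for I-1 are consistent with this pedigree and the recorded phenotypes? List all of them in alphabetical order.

F/I-1 ? ·: FF|Ff
F/I-2 aff ·: ff
F/II-1 ? I-1×I-2: Ff|ff
F/II-2 ? I-1×I-2: Ff|ff
F/II-3 un I-1×I-2: Ff
F/II-4 aff ·: ff
F/III-1 ? II-3×II-4: Ff|ff
⇒ F over [I-1,I-2,II-1,II-2,II-3,II-4,III-1]: 10 consistent
L/I-1 aff ·: ll
L/I-2 ? ·: Ll
L/II-1 aff I-1×I-2: ll
L/II-2 un I-1×I-2: Ll
L/II-3 ? I-1×I-2: Ll|ll
L/II-4 un ·: LL|Ll
L/III-1 un II-3×II-4: LL|Ll
⇒ L over [I-1,I-2,II-1,II-2,II-3,II-4,III-1]: 6 consistent

I-1 ∈ {FF ll, Ff ll}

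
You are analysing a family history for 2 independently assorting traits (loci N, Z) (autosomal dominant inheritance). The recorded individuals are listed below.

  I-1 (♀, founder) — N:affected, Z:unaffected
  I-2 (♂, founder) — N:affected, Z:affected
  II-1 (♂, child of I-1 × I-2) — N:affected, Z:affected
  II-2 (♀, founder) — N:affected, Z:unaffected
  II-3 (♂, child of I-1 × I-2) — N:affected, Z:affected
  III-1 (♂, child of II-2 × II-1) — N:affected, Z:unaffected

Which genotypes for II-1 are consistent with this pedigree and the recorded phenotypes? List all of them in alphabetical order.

N/I-1 aff ·: Nn|NN
N/I-2 aff ·: Nn|NN
N/II-1 aff I-1×I-2: Nn|NN
N/II-2 aff ·: Nn|NN
N/II-3 aff I-1×I-2: Nn|NN
N/III-1 aff II-2×II-1: Nn|NN
⇒ N over [I-1,I-2,II-1,II-2,II-3,III-1]: 45 consistent
Z/I-1 un ·: zz
Z/I-2 aff ·: Zz|ZZ
Z/II-1 aff I-1×I-2: Zz
Z/II-2 un ·: zz
Z/II-3 aff I-1×I-2: Zz
Z/III-1 un II-2×II-1: zz
⇒ Z over [I-1,I-2,II-1,II-2,II-3,III-1]: 2 consistent

II-1 ∈ {NN Zz, Nn Zz}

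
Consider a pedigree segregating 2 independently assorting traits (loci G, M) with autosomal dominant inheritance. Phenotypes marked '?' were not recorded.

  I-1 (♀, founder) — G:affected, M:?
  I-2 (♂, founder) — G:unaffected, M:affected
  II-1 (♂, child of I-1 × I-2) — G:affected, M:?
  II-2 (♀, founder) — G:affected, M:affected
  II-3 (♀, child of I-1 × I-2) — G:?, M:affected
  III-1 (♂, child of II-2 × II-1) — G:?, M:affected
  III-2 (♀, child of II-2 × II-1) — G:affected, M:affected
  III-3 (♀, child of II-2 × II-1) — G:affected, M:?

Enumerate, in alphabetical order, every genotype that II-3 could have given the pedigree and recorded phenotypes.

G/I-1 aff ·: Gg|GG
G/I-2 un ·: gg
G/II-1 aff I-1×I-2: Gg
G/II-2 aff ·: Gg|GG
G/II-3 ? I-1×I-2: gg|Gg
G/III-1 ? II-2×II-1: gg|Gg|GG
G/III-2 aff II-2×II-1: Gg|GG
G/III-3 aff II-2×II-1: Gg|GG
⇒ G over [I-1,I-2,II-1,II-2,II-3,III-1,III-2,III-3]: 60 consistent
M/I-1 ? ·: mm|Mm|MM
M/I-2 aff ·: Mm|MM
M/II-1 ? I-1×I-2: mm|Mm|MM
M/II-2 aff ·: Mm|MM
M/II-3 aff I-1×I-2: Mm|MM
M/III-1 aff II-2×II-1: Mm|MM
M/III-2 aff II-2×II-1: Mm|MM
M/III-3 ? II-2×II-1: mm|Mm|MM
⇒ M over [I-1,I-2,II-1,II-2,II-3,III-1,III-2,III-3]: 232 consistent

II-3 ∈ {Gg MM, Gg Mm, gg MM, gg Mm}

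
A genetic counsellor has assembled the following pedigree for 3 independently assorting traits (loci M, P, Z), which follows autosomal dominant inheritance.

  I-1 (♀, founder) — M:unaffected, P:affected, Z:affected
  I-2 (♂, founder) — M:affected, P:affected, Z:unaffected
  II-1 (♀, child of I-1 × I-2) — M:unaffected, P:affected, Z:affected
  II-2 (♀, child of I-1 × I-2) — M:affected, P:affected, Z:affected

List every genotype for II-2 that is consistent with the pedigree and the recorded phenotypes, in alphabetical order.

II-2 ∈ {Mm PP Zz, Mm Pp Zz}

M/I-1 un ·: mm
M/I-2 aff ·: Mm
M/II-1 un I-1×I-2: mm
M/II-2 aff I-1×I-2: Mm
⇒ M over [I-1,I-2,II-1,II-2]: 1 consistent
P/I-1 aff ·: Pp|PP
P/I-2 aff ·: Pp|PP
P/II-1 aff I-1×I-2: Pp|PP
P/II-2 aff I-1×I-2: Pp|PP
⇒ P over [I-1,I-2,II-1,II-2]: 13 consistent
Z/I-1 aff ·: Zz|ZZ
Z/I-2 un ·: zz
Z/II-1 aff I-1×I-2: Zz
Z/II-2 aff I-1×I-2: Zz
⇒ Z over [I-1,I-2,II-1,II-2]: 2 consistent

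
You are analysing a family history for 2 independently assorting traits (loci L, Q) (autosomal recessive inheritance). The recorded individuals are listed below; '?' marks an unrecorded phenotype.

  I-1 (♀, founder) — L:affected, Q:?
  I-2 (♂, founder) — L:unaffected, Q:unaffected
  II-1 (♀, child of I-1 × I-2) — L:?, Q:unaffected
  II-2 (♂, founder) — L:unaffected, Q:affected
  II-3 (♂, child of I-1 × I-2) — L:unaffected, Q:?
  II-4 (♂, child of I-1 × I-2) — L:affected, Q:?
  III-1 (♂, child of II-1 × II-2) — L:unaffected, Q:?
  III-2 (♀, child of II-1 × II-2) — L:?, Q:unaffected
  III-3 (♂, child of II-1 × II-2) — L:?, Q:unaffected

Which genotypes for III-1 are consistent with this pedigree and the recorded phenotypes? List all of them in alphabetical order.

III-1 ∈ {LL Qq, LL qq, Ll Qq, Ll qq}

L/I-1 aff ·: ll
L/I-2 un ·: Ll
L/II-1 ? I-1×I-2: Ll|ll
L/II-2 un ·: LL|Ll
L/II-3 un I-1×I-2: Ll
L/II-4 aff I-1×I-2: ll
L/III-1 un II-1×II-2: LL|Ll
L/III-2 ? II-1×II-2: LL|Ll|ll
L/III-3 ? II-1×II-2: LL|Ll|ll
⇒ L over [I-1,I-2,II-1,II-2,II-3,II-4,III-1,III-2,III-3]: 31 consistent
Q/I-1 ? ·: QQ|Qq|qq
Q/I-2 un ·: QQ|Qq
Q/II-1 un I-1×I-2: QQ|Qq
Q/II-2 aff ·: qq
Q/II-3 ? I-1×I-2: QQ|Qq|qq
Q/II-4 ? I-1×I-2: QQ|Qq|qq
Q/III-1 ? II-1×II-2: Qq|qq
Q/III-2 un II-1×II-2: Qq
Q/III-3 un II-1×II-2: Qq
⇒ Q over [I-1,I-2,II-1,II-2,II-3,II-4,III-1,III-2,III-3]: 62 consistent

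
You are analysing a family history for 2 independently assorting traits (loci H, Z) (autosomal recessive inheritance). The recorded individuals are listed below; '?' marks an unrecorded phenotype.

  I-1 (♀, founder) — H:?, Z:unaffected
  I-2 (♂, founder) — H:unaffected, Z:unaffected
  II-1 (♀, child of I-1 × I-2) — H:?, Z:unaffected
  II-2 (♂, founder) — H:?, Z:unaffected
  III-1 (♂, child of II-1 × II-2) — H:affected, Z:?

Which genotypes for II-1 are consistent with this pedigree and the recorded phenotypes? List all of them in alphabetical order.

II-1 ∈ {Hh ZZ, Hh Zz, hh ZZ, hh Zz}

H/I-1 ? ·: HH|Hh|hh
H/I-2 un ·: HH|Hh
H/II-1 ? I-1×I-2: Hh|hh
H/II-2 ? ·: Hh|hh
H/III-1 aff II-1×II-2: hh
⇒ H over [I-1,I-2,II-1,II-2,III-1]: 14 consistent
Z/I-1 un ·: ZZ|Zz
Z/I-2 un ·: ZZ|Zz
Z/II-1 un I-1×I-2: ZZ|Zz
Z/II-2 un ·: ZZ|Zz
Z/III-1 ? II-1×II-2: ZZ|Zz|zz
⇒ Z over [I-1,I-2,II-1,II-2,III-1]: 27 consistent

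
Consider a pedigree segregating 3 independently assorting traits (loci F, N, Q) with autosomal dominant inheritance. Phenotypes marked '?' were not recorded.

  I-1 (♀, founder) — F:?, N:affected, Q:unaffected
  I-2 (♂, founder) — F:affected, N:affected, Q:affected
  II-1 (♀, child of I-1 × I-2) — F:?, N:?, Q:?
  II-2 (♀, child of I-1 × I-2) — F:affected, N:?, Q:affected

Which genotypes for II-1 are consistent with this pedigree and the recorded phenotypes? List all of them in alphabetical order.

II-1 ∈ {FF NN Qq, FF NN qq, FF Nn Qq, FF Nn qq, FF nn Qq, FF nn qq, Ff NN Qq, Ff NN qq, Ff Nn Qq, Ff Nn qq, Ff nn Qq, Ff nn qq, ff NN Qq, ff NN qq, ff Nn Qq, ff Nn qq, ff nn Qq, ff nn qq}

F/I-1 ? ·: ff|Ff|FF
F/I-2 aff ·: Ff|FF
F/II-1 ? I-1×I-2: ff|Ff|FF
F/II-2 aff I-1×I-2: Ff|FF
⇒ F over [I-1,I-2,II-1,II-2]: 18 consistent
N/I-1 aff ·: Nn|NN
N/I-2 aff ·: Nn|NN
N/II-1 ? I-1×I-2: nn|Nn|NN
N/II-2 ? I-1×I-2: nn|Nn|NN
⇒ N over [I-1,I-2,II-1,II-2]: 18 consistent
Q/I-1 un ·: qq
Q/I-2 aff ·: Qq|QQ
Q/II-1 ? I-1×I-2: qq|Qq
Q/II-2 aff I-1×I-2: Qq
⇒ Q over [I-1,I-2,II-1,II-2]: 3 consistent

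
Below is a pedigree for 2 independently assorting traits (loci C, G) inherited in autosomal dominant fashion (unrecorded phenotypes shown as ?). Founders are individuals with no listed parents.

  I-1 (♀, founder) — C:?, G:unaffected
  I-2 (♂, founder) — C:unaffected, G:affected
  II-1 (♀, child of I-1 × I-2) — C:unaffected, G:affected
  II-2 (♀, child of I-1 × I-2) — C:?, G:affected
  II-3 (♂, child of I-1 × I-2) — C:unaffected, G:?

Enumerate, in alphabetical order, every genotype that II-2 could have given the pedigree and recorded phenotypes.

II-2 ∈ {Cc Gg, cc Gg}

C/I-1 ? ·: cc|Cc
C/I-2 un ·: cc
C/II-1 un I-1×I-2: cc
C/II-2 ? I-1×I-2: cc|Cc
C/II-3 un I-1×I-2: cc
⇒ C over [I-1,I-2,II-1,II-2,II-3]: 3 consistent
G/I-1 un ·: gg
G/I-2 aff ·: Gg|GG
G/II-1 aff I-1×I-2: Gg
G/II-2 aff I-1×I-2: Gg
G/II-3 ? I-1×I-2: gg|Gg
⇒ G over [I-1,I-2,II-1,II-2,II-3]: 3 consistent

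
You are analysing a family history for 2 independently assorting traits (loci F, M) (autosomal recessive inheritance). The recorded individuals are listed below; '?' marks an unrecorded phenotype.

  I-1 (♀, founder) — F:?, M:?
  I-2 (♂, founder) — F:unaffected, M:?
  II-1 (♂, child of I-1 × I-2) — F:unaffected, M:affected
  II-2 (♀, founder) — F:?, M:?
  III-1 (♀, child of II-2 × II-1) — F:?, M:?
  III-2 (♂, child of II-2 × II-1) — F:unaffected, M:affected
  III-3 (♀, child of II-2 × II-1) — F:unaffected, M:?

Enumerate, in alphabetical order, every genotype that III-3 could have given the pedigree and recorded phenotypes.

F/I-1 ? ·: FF|Ff|ff
F/I-2 un ·: FF|Ff
F/II-1 un I-1×I-2: FF|Ff
F/II-2 ? ·: FF|Ff|ff
F/III-1 ? II-2×II-1: FF|Ff|ff
F/III-2 un II-2×II-1: FF|Ff
F/III-3 un II-2×II-1: FF|Ff
⇒ F over [I-1,I-2,II-1,II-2,III-1,III-2,III-3]: 150 consistent
M/I-1 ? ·: Mm|mm
M/I-2 ? ·: Mm|mm
M/II-1 aff I-1×I-2: mm
M/II-2 ? ·: Mm|mm
M/III-1 ? II-2×II-1: Mm|mm
M/III-2 aff II-2×II-1: mm
M/III-3 ? II-2×II-1: Mm|mm
⇒ M over [I-1,I-2,II-1,II-2,III-1,III-2,III-3]: 20 consistent

III-3 ∈ {FF Mm, FF mm, Ff Mm, Ff mm}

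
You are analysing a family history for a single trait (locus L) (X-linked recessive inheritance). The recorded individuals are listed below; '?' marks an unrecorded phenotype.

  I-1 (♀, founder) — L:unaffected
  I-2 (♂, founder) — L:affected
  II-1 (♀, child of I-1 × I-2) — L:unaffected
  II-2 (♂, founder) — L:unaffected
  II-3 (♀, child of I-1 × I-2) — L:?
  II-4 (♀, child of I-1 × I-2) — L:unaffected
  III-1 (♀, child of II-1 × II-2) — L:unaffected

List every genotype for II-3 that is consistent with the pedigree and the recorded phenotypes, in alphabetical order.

II-3 ∈ {X^LX^l, X^lX^l}

L/I-1 un ·: X^LX^L|X^LX^l
L/I-2 aff ·: X^lY
L/II-1 un I-1×I-2: X^LX^l
L/II-2 un ·: X^LY
L/II-3 ? I-1×I-2: X^LX^l|X^lX^l
L/II-4 un I-1×I-2: X^LX^l
L/III-1 un II-1×II-2: X^LX^L|X^LX^l
⇒ L over [I-1,I-2,II-1,II-2,II-3,II-4,III-1]: 6 consistent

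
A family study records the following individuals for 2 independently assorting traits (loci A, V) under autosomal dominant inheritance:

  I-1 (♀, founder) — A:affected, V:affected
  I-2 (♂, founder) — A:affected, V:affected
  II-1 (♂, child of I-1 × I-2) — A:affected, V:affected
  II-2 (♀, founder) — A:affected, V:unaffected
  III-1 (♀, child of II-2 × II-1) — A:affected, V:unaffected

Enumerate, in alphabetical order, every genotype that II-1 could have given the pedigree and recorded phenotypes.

A/I-1 aff ·: Aa|AA
A/I-2 aff ·: Aa|AA
A/II-1 aff I-1×I-2: Aa|AA
A/II-2 aff ·: Aa|AA
A/III-1 aff II-2×II-1: Aa|AA
⇒ A over [I-1,I-2,II-1,II-2,III-1]: 24 consistent
V/I-1 aff ·: Vv|VV
V/I-2 aff ·: Vv|VV
V/II-1 aff I-1×I-2: Vv
V/II-2 un ·: vv
V/III-1 un II-2×II-1: vv
⇒ V over [I-1,I-2,II-1,II-2,III-1]: 3 consistent

II-1 ∈ {AA Vv, Aa Vv}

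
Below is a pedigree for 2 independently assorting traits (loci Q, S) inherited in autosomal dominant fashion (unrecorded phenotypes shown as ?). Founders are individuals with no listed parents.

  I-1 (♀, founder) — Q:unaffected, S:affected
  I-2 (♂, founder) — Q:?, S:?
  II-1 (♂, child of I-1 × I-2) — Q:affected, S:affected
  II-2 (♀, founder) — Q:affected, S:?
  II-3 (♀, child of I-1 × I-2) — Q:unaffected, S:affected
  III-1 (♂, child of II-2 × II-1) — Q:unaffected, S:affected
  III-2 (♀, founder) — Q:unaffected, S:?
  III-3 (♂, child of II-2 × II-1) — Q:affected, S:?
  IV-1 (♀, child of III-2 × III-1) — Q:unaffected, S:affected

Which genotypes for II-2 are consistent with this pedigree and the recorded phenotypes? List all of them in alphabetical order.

II-2 ∈ {Qq SS, Qq Ss, Qq ss}

Q/I-1 un ·: qq
Q/I-2 ? ·: Qq
Q/II-1 aff I-1×I-2: Qq
Q/II-2 aff ·: Qq
Q/II-3 un I-1×I-2: qq
Q/III-1 un II-2×II-1: qq
Q/III-2 un ·: qq
Q/III-3 aff II-2×II-1: Qq|QQ
Q/IV-1 un III-2×III-1: qq
⇒ Q over [I-1,I-2,II-1,II-2,II-3,III-1,III-2,III-3,IV-1]: 2 consistent
S/I-1 aff ·: Ss|SS
S/I-2 ? ·: ss|Ss|SS
S/II-1 aff I-1×I-2: Ss|SS
S/II-2 ? ·: ss|Ss|SS
S/II-3 aff I-1×I-2: Ss|SS
S/III-1 aff II-2×II-1: Ss|SS
S/III-2 ? ·: ss|Ss|SS
S/III-3 ? II-2×II-1: ss|Ss|SS
S/IV-1 aff III-2×III-1: Ss|SS
⇒ S over [I-1,I-2,II-1,II-2,II-3,III-1,III-2,III-3,IV-1]: 629 consistent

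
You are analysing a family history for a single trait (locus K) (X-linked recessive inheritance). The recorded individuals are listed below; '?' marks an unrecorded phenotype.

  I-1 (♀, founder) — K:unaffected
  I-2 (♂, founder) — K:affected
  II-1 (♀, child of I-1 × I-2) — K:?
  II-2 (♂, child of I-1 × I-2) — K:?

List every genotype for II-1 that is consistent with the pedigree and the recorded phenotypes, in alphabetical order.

K/I-1 un ·: X^KX^K|X^KX^k
K/I-2 aff ·: X^kY
K/II-1 ? I-1×I-2: X^KX^k|X^kX^k
K/II-2 ? I-1×I-2: X^KY|X^kY
⇒ K over [I-1,I-2,II-1,II-2]: 5 consistent

II-1 ∈ {X^KX^k, X^kX^k}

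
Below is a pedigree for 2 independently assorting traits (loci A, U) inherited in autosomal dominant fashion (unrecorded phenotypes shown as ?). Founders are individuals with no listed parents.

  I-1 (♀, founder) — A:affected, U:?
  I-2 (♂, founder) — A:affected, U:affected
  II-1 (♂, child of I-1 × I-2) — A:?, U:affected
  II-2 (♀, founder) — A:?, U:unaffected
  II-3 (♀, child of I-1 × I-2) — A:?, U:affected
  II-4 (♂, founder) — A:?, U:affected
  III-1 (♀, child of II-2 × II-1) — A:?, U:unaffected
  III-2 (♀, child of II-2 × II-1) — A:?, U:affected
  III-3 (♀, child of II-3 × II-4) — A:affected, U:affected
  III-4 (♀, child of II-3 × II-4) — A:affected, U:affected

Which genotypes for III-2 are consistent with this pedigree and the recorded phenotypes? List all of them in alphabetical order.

III-2 ∈ {AA Uu, Aa Uu, aa Uu}

A/I-1 aff ·: Aa|AA
A/I-2 aff ·: Aa|AA
A/II-1 ? I-1×I-2: aa|Aa|AA
A/II-2 ? ·: aa|Aa|AA
A/II-3 ? I-1×I-2: aa|Aa|AA
A/II-4 ? ·: aa|Aa|AA
A/III-1 ? II-2×II-1: aa|Aa|AA
A/III-2 ? II-2×II-1: aa|Aa|AA
A/III-3 aff II-3×II-4: Aa|AA
A/III-4 aff II-3×II-4: Aa|AA
⇒ A over [I-1,I-2,II-1,II-2,II-3,II-4,III-1,III-2,III-3,III-4]: 1219 consistent
U/I-1 ? ·: uu|Uu|UU
U/I-2 aff ·: Uu|UU
U/II-1 aff I-1×I-2: Uu
U/II-2 un ·: uu
U/II-3 aff I-1×I-2: Uu|UU
U/II-4 aff ·: Uu|UU
U/III-1 un II-2×II-1: uu
U/III-2 aff II-2×II-1: Uu
U/III-3 aff II-3×II-4: Uu|UU
U/III-4 aff II-3×II-4: Uu|UU
⇒ U over [I-1,I-2,II-1,II-2,II-3,II-4,III-1,III-2,III-3,III-4]: 55 consistent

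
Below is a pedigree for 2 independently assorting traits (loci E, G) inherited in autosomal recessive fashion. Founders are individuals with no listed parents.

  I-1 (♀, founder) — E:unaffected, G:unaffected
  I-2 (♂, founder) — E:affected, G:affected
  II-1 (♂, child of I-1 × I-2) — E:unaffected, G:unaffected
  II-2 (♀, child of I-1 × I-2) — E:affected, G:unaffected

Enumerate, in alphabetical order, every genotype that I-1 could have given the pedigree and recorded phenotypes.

E/I-1 un ·: Ee
E/I-2 aff ·: ee
E/II-1 un I-1×I-2: Ee
E/II-2 aff I-1×I-2: ee
⇒ E over [I-1,I-2,II-1,II-2]: 1 consistent
G/I-1 un ·: GG|Gg
G/I-2 aff ·: gg
G/II-1 un I-1×I-2: Gg
G/II-2 un I-1×I-2: Gg
⇒ G over [I-1,I-2,II-1,II-2]: 2 consistent

I-1 ∈ {Ee GG, Ee Gg}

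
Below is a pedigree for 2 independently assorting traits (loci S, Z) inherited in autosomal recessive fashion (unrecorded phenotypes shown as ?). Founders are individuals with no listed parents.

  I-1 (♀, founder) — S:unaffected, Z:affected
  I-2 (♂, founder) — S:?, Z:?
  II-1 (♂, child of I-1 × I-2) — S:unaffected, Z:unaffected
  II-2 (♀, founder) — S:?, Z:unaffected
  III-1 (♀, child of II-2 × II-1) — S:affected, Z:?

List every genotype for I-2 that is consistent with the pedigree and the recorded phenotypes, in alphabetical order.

S/I-1 un ·: SS|Ss
S/I-2 ? ·: SS|Ss|ss
S/II-1 un I-1×I-2: Ss
S/II-2 ? ·: Ss|ss
S/III-1 aff II-2×II-1: ss
⇒ S over [I-1,I-2,II-1,II-2,III-1]: 10 consistent
Z/I-1 aff ·: zz
Z/I-2 ? ·: ZZ|Zz
Z/II-1 un I-1×I-2: Zz
Z/II-2 un ·: ZZ|Zz
Z/III-1 ? II-2×II-1: ZZ|Zz|zz
⇒ Z over [I-1,I-2,II-1,II-2,III-1]: 10 consistent

I-2 ∈ {SS ZZ, SS Zz, Ss ZZ, Ss Zz, ss ZZ, ss Zz}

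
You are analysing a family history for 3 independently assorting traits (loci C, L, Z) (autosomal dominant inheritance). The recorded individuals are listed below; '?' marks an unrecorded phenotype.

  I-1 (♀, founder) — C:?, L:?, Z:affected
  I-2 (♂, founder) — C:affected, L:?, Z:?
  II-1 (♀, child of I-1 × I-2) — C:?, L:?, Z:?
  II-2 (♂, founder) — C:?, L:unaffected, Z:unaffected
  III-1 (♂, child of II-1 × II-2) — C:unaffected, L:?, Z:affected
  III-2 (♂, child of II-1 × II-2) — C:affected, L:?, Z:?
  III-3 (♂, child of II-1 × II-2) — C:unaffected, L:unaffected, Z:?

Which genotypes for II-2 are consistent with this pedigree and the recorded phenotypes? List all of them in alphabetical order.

II-2 ∈ {Cc ll zz, cc ll zz}

C/I-1 ? ·: cc|Cc|CC
C/I-2 aff ·: Cc|CC
C/II-1 ? I-1×I-2: cc|Cc
C/II-2 ? ·: cc|Cc
C/III-1 un II-1×II-2: cc
C/III-2 aff II-1×II-2: Cc|CC
C/III-3 un II-1×II-2: cc
⇒ C over [I-1,I-2,II-1,II-2,III-1,III-2,III-3]: 17 consistent
L/I-1 ? ·: ll|Ll|LL
L/I-2 ? ·: ll|Ll|LL
L/II-1 ? I-1×I-2: ll|Ll
L/II-2 un ·: ll
L/III-1 ? II-1×II-2: ll|Ll
L/III-2 ? II-1×II-2: ll|Ll
L/III-3 un II-1×II-2: ll
⇒ L over [I-1,I-2,II-1,II-2,III-1,III-2,III-3]: 32 consistent
Z/I-1 aff ·: Zz|ZZ
Z/I-2 ? ·: zz|Zz|ZZ
Z/II-1 ? I-1×I-2: Zz|ZZ
Z/II-2 un ·: zz
Z/III-1 aff II-1×II-2: Zz
Z/III-2 ? II-1×II-2: zz|Zz
Z/III-3 ? II-1×II-2: zz|Zz
⇒ Z over [I-1,I-2,II-1,II-2,III-1,III-2,III-3]: 24 consistent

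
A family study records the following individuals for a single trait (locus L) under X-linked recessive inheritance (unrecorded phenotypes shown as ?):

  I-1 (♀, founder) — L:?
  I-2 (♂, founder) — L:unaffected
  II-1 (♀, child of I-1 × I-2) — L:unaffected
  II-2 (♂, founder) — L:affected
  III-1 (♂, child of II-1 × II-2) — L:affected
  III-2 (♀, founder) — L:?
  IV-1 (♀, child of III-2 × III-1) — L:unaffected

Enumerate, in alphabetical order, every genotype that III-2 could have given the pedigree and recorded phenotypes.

L/I-1 ? ·: X^LX^l|X^lX^l
L/I-2 un ·: X^LY
L/II-1 un I-1×I-2: X^LX^l
L/II-2 aff ·: X^lY
L/III-1 aff II-1×II-2: X^lY
L/III-2 ? ·: X^LX^L|X^LX^l
L/IV-1 un III-2×III-1: X^LX^l
⇒ L over [I-1,I-2,II-1,II-2,III-1,III-2,IV-1]: 4 consistent

III-2 ∈ {X^LX^L, X^LX^l}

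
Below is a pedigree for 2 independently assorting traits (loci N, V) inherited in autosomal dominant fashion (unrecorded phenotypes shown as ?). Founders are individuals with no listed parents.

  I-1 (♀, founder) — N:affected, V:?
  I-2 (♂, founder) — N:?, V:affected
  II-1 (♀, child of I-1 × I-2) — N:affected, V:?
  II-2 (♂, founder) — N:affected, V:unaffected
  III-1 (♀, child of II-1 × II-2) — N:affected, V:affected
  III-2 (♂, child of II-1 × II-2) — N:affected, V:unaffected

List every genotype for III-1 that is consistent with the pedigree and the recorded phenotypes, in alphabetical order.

N/I-1 aff ·: Nn|NN
N/I-2 ? ·: nn|Nn|NN
N/II-1 aff I-1×I-2: Nn|NN
N/II-2 aff ·: Nn|NN
N/III-1 aff II-1×II-2: Nn|NN
N/III-2 aff II-1×II-2: Nn|NN
⇒ N over [I-1,I-2,II-1,II-2,III-1,III-2]: 60 consistent
V/I-1 ? ·: vv|Vv|VV
V/I-2 aff ·: Vv|VV
V/II-1 ? I-1×I-2: Vv
V/II-2 un ·: vv
V/III-1 aff II-1×II-2: Vv
V/III-2 un II-1×II-2: vv
⇒ V over [I-1,I-2,II-1,II-2,III-1,III-2]: 5 consistent

III-1 ∈ {NN Vv, Nn Vv}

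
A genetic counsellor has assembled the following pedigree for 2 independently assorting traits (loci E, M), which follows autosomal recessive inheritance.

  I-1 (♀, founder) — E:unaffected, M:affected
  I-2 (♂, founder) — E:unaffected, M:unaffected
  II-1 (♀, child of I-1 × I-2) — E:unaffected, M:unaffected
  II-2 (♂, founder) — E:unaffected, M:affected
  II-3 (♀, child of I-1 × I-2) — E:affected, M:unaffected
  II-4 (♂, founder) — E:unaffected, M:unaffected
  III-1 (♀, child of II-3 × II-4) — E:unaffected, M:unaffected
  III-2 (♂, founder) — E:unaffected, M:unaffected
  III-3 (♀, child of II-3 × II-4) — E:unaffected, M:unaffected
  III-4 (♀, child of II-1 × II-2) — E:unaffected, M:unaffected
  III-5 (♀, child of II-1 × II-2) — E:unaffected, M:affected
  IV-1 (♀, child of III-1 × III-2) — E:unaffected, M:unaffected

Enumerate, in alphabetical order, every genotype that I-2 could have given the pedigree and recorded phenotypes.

I-2 ∈ {Ee MM, Ee Mm}

E/I-1 un ·: Ee
E/I-2 un ·: Ee
E/II-1 un I-1×I-2: EE|Ee
E/II-2 un ·: EE|Ee
E/II-3 aff I-1×I-2: ee
E/II-4 un ·: EE|Ee
E/III-1 un II-3×II-4: Ee
E/III-2 un ·: EE|Ee
E/III-3 un II-3×II-4: Ee
E/III-4 un II-1×II-2: EE|Ee
E/III-5 un II-1×II-2: EE|Ee
E/IV-1 un III-1×III-2: EE|Ee
⇒ E over [I-1,I-2,II-1,II-2,II-3,II-4,III-1,III-2,III-3,III-4,III-5,IV-1]: 104 consistent
M/I-1 aff ·: mm
M/I-2 un ·: MM|Mm
M/II-1 un I-1×I-2: Mm
M/II-2 aff ·: mm
M/II-3 un I-1×I-2: Mm
M/II-4 un ·: MM|Mm
M/III-1 un II-3×II-4: MM|Mm
M/III-2 un ·: MM|Mm
M/III-3 un II-3×II-4: MM|Mm
M/III-4 un II-1×II-2: Mm
M/III-5 aff II-1×II-2: mm
M/IV-1 un III-1×III-2: MM|Mm
⇒ M over [I-1,I-2,II-1,II-2,II-3,II-4,III-1,III-2,III-3,III-4,III-5,IV-1]: 56 consistent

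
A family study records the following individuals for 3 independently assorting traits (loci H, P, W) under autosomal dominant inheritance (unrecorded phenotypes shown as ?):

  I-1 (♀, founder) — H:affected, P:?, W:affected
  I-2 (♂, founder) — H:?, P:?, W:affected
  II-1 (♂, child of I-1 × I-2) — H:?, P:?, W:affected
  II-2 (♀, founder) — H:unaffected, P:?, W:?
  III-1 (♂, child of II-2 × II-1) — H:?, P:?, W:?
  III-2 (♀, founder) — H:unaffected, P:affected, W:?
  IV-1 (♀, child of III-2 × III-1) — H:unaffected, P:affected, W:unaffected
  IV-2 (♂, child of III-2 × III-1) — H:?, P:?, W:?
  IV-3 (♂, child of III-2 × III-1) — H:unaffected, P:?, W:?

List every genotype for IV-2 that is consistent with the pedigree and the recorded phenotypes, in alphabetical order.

IV-2 ∈ {Hh PP WW, Hh PP Ww, Hh PP ww, Hh Pp WW, Hh Pp Ww, Hh Pp ww, Hh pp WW, Hh pp Ww, Hh pp ww, hh PP WW, hh PP Ww, hh PP ww, hh Pp WW, hh Pp Ww, hh Pp ww, hh pp WW, hh pp Ww, hh pp ww}

H/I-1 aff ·: Hh|HH
H/I-2 ? ·: hh|Hh|HH
H/II-1 ? I-1×I-2: hh|Hh|HH
H/II-2 un ·: hh
H/III-1 ? II-2×II-1: hh|Hh
H/III-2 un ·: hh
H/IV-1 un III-2×III-1: hh
H/IV-2 ? III-2×III-1: hh|Hh
H/IV-3 un III-2×III-1: hh
⇒ H over [I-1,I-2,II-1,II-2,III-1,III-2,IV-1,IV-2,IV-3]: 25 consistent
P/I-1 ? ·: pp|Pp|PP
P/I-2 ? ·: pp|Pp|PP
P/II-1 ? I-1×I-2: pp|Pp|PP
P/II-2 ? ·: pp|Pp|PP
P/III-1 ? II-2×II-1: pp|Pp|PP
P/III-2 aff ·: Pp|PP
P/IV-1 aff III-2×III-1: Pp|PP
P/IV-2 ? III-2×III-1: pp|Pp|PP
P/IV-3 ? III-2×III-1: pp|Pp|PP
⇒ P over [I-1,I-2,II-1,II-2,III-1,III-2,IV-1,IV-2,IV-3]: 1270 consistent
W/I-1 aff ·: Ww|WW
W/I-2 aff ·: Ww|WW
W/II-1 aff I-1×I-2: Ww|WW
W/II-2 ? ·: ww|Ww|WW
W/III-1 ? II-2×II-1: ww|Ww
W/III-2 ? ·: ww|Ww
W/IV-1 un III-2×III-1: ww
W/IV-2 ? III-2×III-1: ww|Ww|WW
W/IV-3 ? III-2×III-1: ww|Ww|WW
⇒ W over [I-1,I-2,II-1,II-2,III-1,III-2,IV-1,IV-2,IV-3]: 251 consistent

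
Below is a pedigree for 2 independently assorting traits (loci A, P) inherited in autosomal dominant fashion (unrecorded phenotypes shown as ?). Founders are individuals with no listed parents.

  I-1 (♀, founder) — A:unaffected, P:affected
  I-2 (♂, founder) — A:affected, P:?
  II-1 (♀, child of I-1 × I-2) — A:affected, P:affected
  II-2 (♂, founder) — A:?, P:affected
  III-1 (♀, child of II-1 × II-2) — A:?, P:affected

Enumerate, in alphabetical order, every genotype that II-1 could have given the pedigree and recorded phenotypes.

A/I-1 un ·: aa
A/I-2 aff ·: Aa|AA
A/II-1 aff I-1×I-2: Aa
A/II-2 ? ·: aa|Aa|AA
A/III-1 ? II-1×II-2: aa|Aa|AA
⇒ A over [I-1,I-2,II-1,II-2,III-1]: 14 consistent
P/I-1 aff ·: Pp|PP
P/I-2 ? ·: pp|Pp|PP
P/II-1 aff I-1×I-2: Pp|PP
P/II-2 aff ·: Pp|PP
P/III-1 aff II-1×II-2: Pp|PP
⇒ P over [I-1,I-2,II-1,II-2,III-1]: 32 consistent

II-1 ∈ {Aa PP, Aa Pp}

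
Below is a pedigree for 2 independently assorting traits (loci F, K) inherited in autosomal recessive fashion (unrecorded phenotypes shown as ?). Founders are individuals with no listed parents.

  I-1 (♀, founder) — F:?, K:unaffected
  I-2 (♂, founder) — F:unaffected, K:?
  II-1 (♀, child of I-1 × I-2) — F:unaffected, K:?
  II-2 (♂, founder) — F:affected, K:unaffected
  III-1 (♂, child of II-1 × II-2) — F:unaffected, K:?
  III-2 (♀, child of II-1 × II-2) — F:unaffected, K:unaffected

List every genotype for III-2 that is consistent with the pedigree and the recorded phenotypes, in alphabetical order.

III-2 ∈ {Ff KK, Ff Kk}

F/I-1 ? ·: FF|Ff|ff
F/I-2 un ·: FF|Ff
F/II-1 un I-1×I-2: FF|Ff
F/II-2 aff ·: ff
F/III-1 un II-1×II-2: Ff
F/III-2 un II-1×II-2: Ff
⇒ F over [I-1,I-2,II-1,II-2,III-1,III-2]: 9 consistent
K/I-1 un ·: KK|Kk
K/I-2 ? ·: KK|Kk|kk
K/II-1 ? I-1×I-2: KK|Kk|kk
K/II-2 un ·: KK|Kk
K/III-1 ? II-1×II-2: KK|Kk|kk
K/III-2 un II-1×II-2: KK|Kk
⇒ K over [I-1,I-2,II-1,II-2,III-1,III-2]: 76 consistent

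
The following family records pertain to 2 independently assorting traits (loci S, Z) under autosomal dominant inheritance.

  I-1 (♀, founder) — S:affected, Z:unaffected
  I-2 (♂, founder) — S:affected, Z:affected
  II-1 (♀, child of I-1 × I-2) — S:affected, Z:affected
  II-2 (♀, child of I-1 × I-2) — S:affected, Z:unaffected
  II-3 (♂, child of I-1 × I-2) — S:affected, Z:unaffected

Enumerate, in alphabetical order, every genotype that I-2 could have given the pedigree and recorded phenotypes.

I-2 ∈ {SS Zz, Ss Zz}

S/I-1 aff ·: Ss|SS
S/I-2 aff ·: Ss|SS
S/II-1 aff I-1×I-2: Ss|SS
S/II-2 aff I-1×I-2: Ss|SS
S/II-3 aff I-1×I-2: Ss|SS
⇒ S over [I-1,I-2,II-1,II-2,II-3]: 25 consistent
Z/I-1 un ·: zz
Z/I-2 aff ·: Zz
Z/II-1 aff I-1×I-2: Zz
Z/II-2 un I-1×I-2: zz
Z/II-3 un I-1×I-2: zz
⇒ Z over [I-1,I-2,II-1,II-2,II-3]: 1 consistent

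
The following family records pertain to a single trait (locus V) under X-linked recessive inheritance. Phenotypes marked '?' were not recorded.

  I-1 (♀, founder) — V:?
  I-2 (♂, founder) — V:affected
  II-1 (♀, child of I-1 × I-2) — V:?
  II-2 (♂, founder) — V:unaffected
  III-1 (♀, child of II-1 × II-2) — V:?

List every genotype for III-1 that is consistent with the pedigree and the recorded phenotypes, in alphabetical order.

III-1 ∈ {X^VX^V, X^VX^v}

V/I-1 ? ·: X^VX^V|X^VX^v|X^vX^v
V/I-2 aff ·: X^vY
V/II-1 ? I-1×I-2: X^VX^v|X^vX^v
V/II-2 un ·: X^VY
V/III-1 ? II-1×II-2: X^VX^V|X^VX^v
⇒ V over [I-1,I-2,II-1,II-2,III-1]: 6 consistent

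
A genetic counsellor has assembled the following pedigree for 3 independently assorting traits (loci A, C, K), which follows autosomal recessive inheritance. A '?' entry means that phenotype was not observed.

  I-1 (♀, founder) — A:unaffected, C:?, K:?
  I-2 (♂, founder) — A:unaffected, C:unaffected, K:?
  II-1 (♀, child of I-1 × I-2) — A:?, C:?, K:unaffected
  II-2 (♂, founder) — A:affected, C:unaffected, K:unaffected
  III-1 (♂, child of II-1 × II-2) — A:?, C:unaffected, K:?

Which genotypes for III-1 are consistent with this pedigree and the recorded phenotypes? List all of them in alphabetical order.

A/I-1 un ·: AA|Aa
A/I-2 un ·: AA|Aa
A/II-1 ? I-1×I-2: AA|Aa|aa
A/II-2 aff ·: aa
A/III-1 ? II-1×II-2: Aa|aa
⇒ A over [I-1,I-2,II-1,II-2,III-1]: 11 consistent
C/I-1 ? ·: CC|Cc|cc
C/I-2 un ·: CC|Cc
C/II-1 ? I-1×I-2: CC|Cc|cc
C/II-2 un ·: CC|Cc
C/III-1 un II-1×II-2: CC|Cc
⇒ C over [I-1,I-2,II-1,II-2,III-1]: 36 consistent
K/I-1 ? ·: KK|Kk|kk
K/I-2 ? ·: KK|Kk|kk
K/II-1 un I-1×I-2: KK|Kk
K/II-2 un ·: KK|Kk
K/III-1 ? II-1×II-2: KK|Kk|kk
⇒ K over [I-1,I-2,II-1,II-2,III-1]: 47 consistent

III-1 ∈ {Aa CC KK, Aa CC Kk, Aa CC kk, Aa Cc KK, Aa Cc Kk, Aa Cc kk, aa CC KK, aa CC Kk, aa CC kk, aa Cc KK, aa Cc Kk, aa Cc kk}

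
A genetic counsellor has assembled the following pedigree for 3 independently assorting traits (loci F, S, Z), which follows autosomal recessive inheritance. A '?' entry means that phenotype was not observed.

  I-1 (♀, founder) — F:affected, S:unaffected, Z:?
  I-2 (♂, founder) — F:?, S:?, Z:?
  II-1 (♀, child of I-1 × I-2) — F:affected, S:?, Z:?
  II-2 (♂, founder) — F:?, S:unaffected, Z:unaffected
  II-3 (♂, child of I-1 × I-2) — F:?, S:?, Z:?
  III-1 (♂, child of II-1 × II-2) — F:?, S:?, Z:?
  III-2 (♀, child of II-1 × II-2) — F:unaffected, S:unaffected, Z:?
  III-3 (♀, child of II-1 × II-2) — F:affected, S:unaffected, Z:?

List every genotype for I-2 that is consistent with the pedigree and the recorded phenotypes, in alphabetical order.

F/I-1 aff ·: ff
F/I-2 ? ·: Ff|ff
F/II-1 aff I-1×I-2: ff
F/II-2 ? ·: Ff
F/II-3 ? I-1×I-2: Ff|ff
F/III-1 ? II-1×II-2: Ff|ff
F/III-2 un II-1×II-2: Ff
F/III-3 aff II-1×II-2: ff
⇒ F over [I-1,I-2,II-1,II-2,II-3,III-1,III-2,III-3]: 6 consistent
S/I-1 un ·: SS|Ss
S/I-2 ? ·: SS|Ss|ss
S/II-1 ? I-1×I-2: SS|Ss|ss
S/II-2 un ·: SS|Ss
S/II-3 ? I-1×I-2: SS|Ss|ss
S/III-1 ? II-1×II-2: SS|Ss|ss
S/III-2 un II-1×II-2: SS|Ss
S/III-3 un II-1×II-2: SS|Ss
⇒ S over [I-1,I-2,II-1,II-2,II-3,III-1,III-2,III-3]: 287 consistent
Z/I-1 ? ·: ZZ|Zz|zz
Z/I-2 ? ·: ZZ|Zz|zz
Z/II-1 ? I-1×I-2: ZZ|Zz|zz
Z/II-2 un ·: ZZ|Zz
Z/II-3 ? I-1×I-2: ZZ|Zz|zz
Z/III-1 ? II-1×II-2: ZZ|Zz|zz
Z/III-2 ? II-1×II-2: ZZ|Zz|zz
Z/III-3 ? II-1×II-2: ZZ|Zz|zz
⇒ Z over [I-1,I-2,II-1,II-2,II-3,III-1,III-2,III-3]: 599 consistent

I-2 ∈ {Ff SS ZZ, Ff SS Zz, Ff SS zz, Ff Ss ZZ, Ff Ss Zz, Ff Ss zz, Ff ss ZZ, Ff ss Zz, Ff ss zz, ff SS ZZ, ff SS Zz, ff SS zz, ff Ss ZZ, ff Ss Zz, ff Ss zz, ff ss ZZ, ff ss Zz, ff ss zz}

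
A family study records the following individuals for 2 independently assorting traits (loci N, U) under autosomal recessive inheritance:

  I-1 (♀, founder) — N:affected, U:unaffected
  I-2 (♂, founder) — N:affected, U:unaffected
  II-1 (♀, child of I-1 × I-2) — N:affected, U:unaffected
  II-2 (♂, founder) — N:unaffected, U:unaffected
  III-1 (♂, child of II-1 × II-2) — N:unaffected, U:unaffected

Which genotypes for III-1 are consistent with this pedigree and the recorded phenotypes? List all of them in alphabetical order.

N/I-1 aff ·: nn
N/I-2 aff ·: nn
N/II-1 aff I-1×I-2: nn
N/II-2 un ·: NN|Nn
N/III-1 un II-1×II-2: Nn
⇒ N over [I-1,I-2,II-1,II-2,III-1]: 2 consistent
U/I-1 un ·: UU|Uu
U/I-2 un ·: UU|Uu
U/II-1 un I-1×I-2: UU|Uu
U/II-2 un ·: UU|Uu
U/III-1 un II-1×II-2: UU|Uu
⇒ U over [I-1,I-2,II-1,II-2,III-1]: 24 consistent

III-1 ∈ {Nn UU, Nn Uu}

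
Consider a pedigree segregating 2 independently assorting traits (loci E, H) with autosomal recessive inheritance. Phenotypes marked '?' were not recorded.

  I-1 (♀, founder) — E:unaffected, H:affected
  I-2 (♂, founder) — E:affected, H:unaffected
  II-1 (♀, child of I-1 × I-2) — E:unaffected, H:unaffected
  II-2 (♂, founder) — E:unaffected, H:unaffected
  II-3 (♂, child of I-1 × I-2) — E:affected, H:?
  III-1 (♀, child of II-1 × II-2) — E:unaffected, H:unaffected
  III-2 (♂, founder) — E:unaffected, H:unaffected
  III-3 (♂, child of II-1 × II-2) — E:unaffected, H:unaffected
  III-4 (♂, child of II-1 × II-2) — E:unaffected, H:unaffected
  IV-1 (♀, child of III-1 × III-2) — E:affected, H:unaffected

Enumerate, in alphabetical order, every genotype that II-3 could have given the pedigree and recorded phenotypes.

II-3 ∈ {ee Hh, ee hh}

E/I-1 un ·: Ee
E/I-2 aff ·: ee
E/II-1 un I-1×I-2: Ee
E/II-2 un ·: EE|Ee
E/II-3 aff I-1×I-2: ee
E/III-1 un II-1×II-2: Ee
E/III-2 un ·: Ee
E/III-3 un II-1×II-2: EE|Ee
E/III-4 un II-1×II-2: EE|Ee
E/IV-1 aff III-1×III-2: ee
⇒ E over [I-1,I-2,II-1,II-2,II-3,III-1,III-2,III-3,III-4,IV-1]: 8 consistent
H/I-1 aff ·: hh
H/I-2 un ·: HH|Hh
H/II-1 un I-1×I-2: Hh
H/II-2 un ·: HH|Hh
H/II-3 ? I-1×I-2: Hh|hh
H/III-1 un II-1×II-2: HH|Hh
H/III-2 un ·: HH|Hh
H/III-3 un II-1×II-2: HH|Hh
H/III-4 un II-1×II-2: HH|Hh
H/IV-1 un III-1×III-2: HH|Hh
⇒ H over [I-1,I-2,II-1,II-2,II-3,III-1,III-2,III-3,III-4,IV-1]: 168 consistent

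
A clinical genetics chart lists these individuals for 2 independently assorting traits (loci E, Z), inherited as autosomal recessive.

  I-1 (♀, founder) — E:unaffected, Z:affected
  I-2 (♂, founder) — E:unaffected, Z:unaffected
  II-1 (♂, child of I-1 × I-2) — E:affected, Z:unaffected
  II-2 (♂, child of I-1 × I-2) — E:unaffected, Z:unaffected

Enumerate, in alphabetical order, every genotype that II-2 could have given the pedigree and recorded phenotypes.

E/I-1 un ·: Ee
E/I-2 un ·: Ee
E/II-1 aff I-1×I-2: ee
E/II-2 un I-1×I-2: EE|Ee
⇒ E over [I-1,I-2,II-1,II-2]: 2 consistent
Z/I-1 aff ·: zz
Z/I-2 un ·: ZZ|Zz
Z/II-1 un I-1×I-2: Zz
Z/II-2 un I-1×I-2: Zz
⇒ Z over [I-1,I-2,II-1,II-2]: 2 consistent

II-2 ∈ {EE Zz, Ee Zz}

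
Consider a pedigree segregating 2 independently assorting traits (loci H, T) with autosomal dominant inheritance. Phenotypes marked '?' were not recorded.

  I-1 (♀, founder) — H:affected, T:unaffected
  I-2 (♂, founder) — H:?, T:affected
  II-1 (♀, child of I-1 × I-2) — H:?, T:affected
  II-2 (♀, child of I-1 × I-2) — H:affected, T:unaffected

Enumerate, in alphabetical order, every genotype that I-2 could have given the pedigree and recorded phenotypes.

I-2 ∈ {HH Tt, Hh Tt, hh Tt}

H/I-1 aff ·: Hh|HH
H/I-2 ? ·: hh|Hh|HH
H/II-1 ? I-1×I-2: hh|Hh|HH
H/II-2 aff I-1×I-2: Hh|HH
⇒ H over [I-1,I-2,II-1,II-2]: 18 consistent
T/I-1 un ·: tt
T/I-2 aff ·: Tt
T/II-1 aff I-1×I-2: Tt
T/II-2 un I-1×I-2: tt
⇒ T over [I-1,I-2,II-1,II-2]: 1 consistent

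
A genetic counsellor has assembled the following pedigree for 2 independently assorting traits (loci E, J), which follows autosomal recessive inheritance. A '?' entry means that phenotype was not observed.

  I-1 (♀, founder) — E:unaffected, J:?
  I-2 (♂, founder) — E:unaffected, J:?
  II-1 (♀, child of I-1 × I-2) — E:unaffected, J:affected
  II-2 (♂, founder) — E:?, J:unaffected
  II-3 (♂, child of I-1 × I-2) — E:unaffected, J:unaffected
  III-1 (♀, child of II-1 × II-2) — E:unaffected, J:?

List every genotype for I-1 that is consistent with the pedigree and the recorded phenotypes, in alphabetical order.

I-1 ∈ {EE Jj, EE jj, Ee Jj, Ee jj}

E/I-1 un ·: EE|Ee
E/I-2 un ·: EE|Ee
E/II-1 un I-1×I-2: EE|Ee
E/II-2 ? ·: EE|Ee|ee
E/II-3 un I-1×I-2: EE|Ee
E/III-1 un II-1×II-2: EE|Ee
⇒ E over [I-1,I-2,II-1,II-2,II-3,III-1]: 58 consistent
J/I-1 ? ·: Jj|jj
J/I-2 ? ·: Jj|jj
J/II-1 aff I-1×I-2: jj
J/II-2 un ·: JJ|Jj
J/II-3 un I-1×I-2: JJ|Jj
J/III-1 ? II-1×II-2: Jj|jj
⇒ J over [I-1,I-2,II-1,II-2,II-3,III-1]: 12 consistent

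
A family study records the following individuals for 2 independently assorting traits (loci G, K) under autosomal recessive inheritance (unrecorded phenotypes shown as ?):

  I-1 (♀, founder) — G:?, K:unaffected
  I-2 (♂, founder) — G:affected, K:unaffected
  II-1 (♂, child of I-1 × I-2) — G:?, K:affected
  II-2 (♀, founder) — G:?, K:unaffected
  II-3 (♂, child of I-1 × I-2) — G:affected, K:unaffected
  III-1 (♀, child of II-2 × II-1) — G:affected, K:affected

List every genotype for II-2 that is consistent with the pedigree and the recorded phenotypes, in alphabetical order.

II-2 ∈ {Gg Kk, gg Kk}

G/I-1 ? ·: Gg|gg
G/I-2 aff ·: gg
G/II-1 ? I-1×I-2: Gg|gg
G/II-2 ? ·: Gg|gg
G/II-3 aff I-1×I-2: gg
G/III-1 aff II-2×II-1: gg
⇒ G over [I-1,I-2,II-1,II-2,II-3,III-1]: 6 consistent
K/I-1 un ·: Kk
K/I-2 un ·: Kk
K/II-1 aff I-1×I-2: kk
K/II-2 un ·: Kk
K/II-3 un I-1×I-2: KK|Kk
K/III-1 aff II-2×II-1: kk
⇒ K over [I-1,I-2,II-1,II-2,II-3,III-1]: 2 consistent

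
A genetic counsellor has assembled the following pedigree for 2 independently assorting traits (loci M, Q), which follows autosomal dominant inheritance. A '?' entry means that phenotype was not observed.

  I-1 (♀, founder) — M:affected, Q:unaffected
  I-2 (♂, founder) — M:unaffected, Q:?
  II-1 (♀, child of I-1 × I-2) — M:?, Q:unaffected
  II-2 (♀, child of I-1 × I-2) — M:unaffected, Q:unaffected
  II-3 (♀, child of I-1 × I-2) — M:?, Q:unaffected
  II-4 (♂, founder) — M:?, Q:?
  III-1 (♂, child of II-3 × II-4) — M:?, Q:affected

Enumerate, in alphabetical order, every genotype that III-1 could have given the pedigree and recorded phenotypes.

M/I-1 aff ·: Mm
M/I-2 un ·: mm
M/II-1 ? I-1×I-2: mm|Mm
M/II-2 un I-1×I-2: mm
M/II-3 ? I-1×I-2: mm|Mm
M/II-4 ? ·: mm|Mm|MM
M/III-1 ? II-3×II-4: mm|Mm|MM
⇒ M over [I-1,I-2,II-1,II-2,II-3,II-4,III-1]: 22 consistent
Q/I-1 un ·: qq
Q/I-2 ? ·: qq|Qq
Q/II-1 un I-1×I-2: qq
Q/II-2 un I-1×I-2: qq
Q/II-3 un I-1×I-2: qq
Q/II-4 ? ·: Qq|QQ
Q/III-1 aff II-3×II-4: Qq
⇒ Q over [I-1,I-2,II-1,II-2,II-3,II-4,III-1]: 4 consistent

III-1 ∈ {MM Qq, Mm Qq, mm Qq}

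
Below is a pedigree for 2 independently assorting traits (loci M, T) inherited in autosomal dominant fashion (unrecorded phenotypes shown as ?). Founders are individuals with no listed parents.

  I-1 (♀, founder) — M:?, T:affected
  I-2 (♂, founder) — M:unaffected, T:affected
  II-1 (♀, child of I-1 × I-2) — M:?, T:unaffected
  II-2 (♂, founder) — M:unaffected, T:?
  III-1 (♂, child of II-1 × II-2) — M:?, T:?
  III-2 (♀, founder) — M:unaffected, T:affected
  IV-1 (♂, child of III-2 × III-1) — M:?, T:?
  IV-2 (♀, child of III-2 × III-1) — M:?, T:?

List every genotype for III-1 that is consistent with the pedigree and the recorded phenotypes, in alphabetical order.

III-1 ∈ {Mm Tt, Mm tt, mm Tt, mm tt}

M/I-1 ? ·: mm|Mm|MM
M/I-2 un ·: mm
M/II-1 ? I-1×I-2: mm|Mm
M/II-2 un ·: mm
M/III-1 ? II-1×II-2: mm|Mm
M/III-2 un ·: mm
M/IV-1 ? III-2×III-1: mm|Mm
M/IV-2 ? III-2×III-1: mm|Mm
⇒ M over [I-1,I-2,II-1,II-2,III-1,III-2,IV-1,IV-2]: 12 consistent
T/I-1 aff ·: Tt
T/I-2 aff ·: Tt
T/II-1 un I-1×I-2: tt
T/II-2 ? ·: tt|Tt|TT
T/III-1 ? II-1×II-2: tt|Tt
T/III-2 aff ·: Tt|TT
T/IV-1 ? III-2×III-1: tt|Tt|TT
T/IV-2 ? III-2×III-1: tt|Tt|TT
⇒ T over [I-1,I-2,II-1,II-2,III-1,III-2,IV-1,IV-2]: 36 consistent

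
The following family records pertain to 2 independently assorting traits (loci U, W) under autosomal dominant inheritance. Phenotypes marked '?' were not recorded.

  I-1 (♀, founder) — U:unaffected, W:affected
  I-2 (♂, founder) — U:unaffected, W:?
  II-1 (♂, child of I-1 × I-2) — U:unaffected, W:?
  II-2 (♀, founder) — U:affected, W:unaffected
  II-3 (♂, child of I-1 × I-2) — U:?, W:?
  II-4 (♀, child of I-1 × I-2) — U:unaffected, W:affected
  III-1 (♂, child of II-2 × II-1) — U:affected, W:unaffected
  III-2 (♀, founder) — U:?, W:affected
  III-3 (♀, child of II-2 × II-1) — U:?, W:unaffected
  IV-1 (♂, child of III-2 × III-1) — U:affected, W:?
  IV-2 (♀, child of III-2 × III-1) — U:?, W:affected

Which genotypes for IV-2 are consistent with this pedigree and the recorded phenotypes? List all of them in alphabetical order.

U/I-1 un ·: uu
U/I-2 un ·: uu
U/II-1 un I-1×I-2: uu
U/II-2 aff ·: Uu|UU
U/II-3 ? I-1×I-2: uu
U/II-4 un I-1×I-2: uu
U/III-1 aff II-2×II-1: Uu
U/III-2 ? ·: uu|Uu|UU
U/III-3 ? II-2×II-1: uu|Uu
U/IV-1 aff III-2×III-1: Uu|UU
U/IV-2 ? III-2×III-1: uu|Uu|UU
⇒ U over [I-1,I-2,II-1,II-2,II-3,II-4,III-1,III-2,III-3,IV-1,IV-2]: 36 consistent
W/I-1 aff ·: Ww|WW
W/I-2 ? ·: ww|Ww|WW
W/II-1 ? I-1×I-2: ww|Ww
W/II-2 un ·: ww
W/II-3 ? I-1×I-2: ww|Ww|WW
W/II-4 aff I-1×I-2: Ww|WW
W/III-1 un II-2×II-1: ww
W/III-2 aff ·: Ww|WW
W/III-3 un II-2×II-1: ww
W/IV-1 ? III-2×III-1: ww|Ww
W/IV-2 aff III-2×III-1: Ww
⇒ W over [I-1,I-2,II-1,II-2,II-3,II-4,III-1,III-2,III-3,IV-1,IV-2]: 75 consistent

IV-2 ∈ {UU Ww, Uu Ww, uu Ww}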